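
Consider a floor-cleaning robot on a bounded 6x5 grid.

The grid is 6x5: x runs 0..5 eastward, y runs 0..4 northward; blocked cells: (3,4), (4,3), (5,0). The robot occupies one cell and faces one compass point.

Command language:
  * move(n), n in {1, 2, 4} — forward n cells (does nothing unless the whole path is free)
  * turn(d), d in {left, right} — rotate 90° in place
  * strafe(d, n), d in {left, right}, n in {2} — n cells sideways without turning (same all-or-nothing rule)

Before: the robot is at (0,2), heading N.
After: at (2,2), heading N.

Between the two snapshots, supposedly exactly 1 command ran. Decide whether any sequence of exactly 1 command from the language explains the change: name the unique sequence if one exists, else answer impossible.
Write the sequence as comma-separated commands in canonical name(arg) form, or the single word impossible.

key: still facing N — the one step turns nothing
initial: at (0,2), heading N
[1] after strafe(right, 2): at (2,2), heading N
no rival 1-sequence matches.

strafe(right, 2)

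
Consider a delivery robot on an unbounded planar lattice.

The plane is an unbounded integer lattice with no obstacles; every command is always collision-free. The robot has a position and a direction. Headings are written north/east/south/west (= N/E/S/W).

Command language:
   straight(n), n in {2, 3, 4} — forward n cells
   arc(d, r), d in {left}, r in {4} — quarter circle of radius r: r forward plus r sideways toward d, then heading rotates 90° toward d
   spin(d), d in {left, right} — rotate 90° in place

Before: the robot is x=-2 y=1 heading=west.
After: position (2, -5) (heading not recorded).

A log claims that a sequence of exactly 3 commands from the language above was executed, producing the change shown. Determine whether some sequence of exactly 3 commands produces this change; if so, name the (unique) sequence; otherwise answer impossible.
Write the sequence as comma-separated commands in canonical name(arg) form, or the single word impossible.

key: order matters: swapping spin(left) and arc(left, 4) lands elsewhere
begin: x=-2 y=1 heading=west
1. spin(left) → x=-2 y=1 heading=south
2. straight(2) → x=-2 y=-1 heading=south
3. arc(left, 4) → x=2 y=-5 heading=east
no other 3-command option fits: unique.

spin(left), straight(2), arc(left, 4)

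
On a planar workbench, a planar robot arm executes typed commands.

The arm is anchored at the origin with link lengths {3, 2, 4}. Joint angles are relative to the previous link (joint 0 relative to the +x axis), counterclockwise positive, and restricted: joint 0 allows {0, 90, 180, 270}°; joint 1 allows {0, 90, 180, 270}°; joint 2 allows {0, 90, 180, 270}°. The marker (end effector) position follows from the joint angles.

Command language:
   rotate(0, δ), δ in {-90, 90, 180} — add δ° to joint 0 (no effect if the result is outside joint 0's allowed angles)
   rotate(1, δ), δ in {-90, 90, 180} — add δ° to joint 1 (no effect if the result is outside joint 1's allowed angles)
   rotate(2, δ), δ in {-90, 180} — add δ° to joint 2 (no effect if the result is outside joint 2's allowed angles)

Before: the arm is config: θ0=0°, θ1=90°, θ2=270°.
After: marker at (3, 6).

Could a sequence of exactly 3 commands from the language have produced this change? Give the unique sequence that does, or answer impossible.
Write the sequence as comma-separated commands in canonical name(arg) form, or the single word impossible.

from: config: θ0=0°, θ1=90°, θ2=270°
1. rotate(2, -90) → config: θ0=0°, θ1=90°, θ2=180°
2. rotate(2, -90) → config: θ0=0°, θ1=90°, θ2=90°
3. rotate(2, -90) → config: θ0=0°, θ1=90°, θ2=0°
no other 3-command option fits: unique.

rotate(2, -90), rotate(2, -90), rotate(2, -90)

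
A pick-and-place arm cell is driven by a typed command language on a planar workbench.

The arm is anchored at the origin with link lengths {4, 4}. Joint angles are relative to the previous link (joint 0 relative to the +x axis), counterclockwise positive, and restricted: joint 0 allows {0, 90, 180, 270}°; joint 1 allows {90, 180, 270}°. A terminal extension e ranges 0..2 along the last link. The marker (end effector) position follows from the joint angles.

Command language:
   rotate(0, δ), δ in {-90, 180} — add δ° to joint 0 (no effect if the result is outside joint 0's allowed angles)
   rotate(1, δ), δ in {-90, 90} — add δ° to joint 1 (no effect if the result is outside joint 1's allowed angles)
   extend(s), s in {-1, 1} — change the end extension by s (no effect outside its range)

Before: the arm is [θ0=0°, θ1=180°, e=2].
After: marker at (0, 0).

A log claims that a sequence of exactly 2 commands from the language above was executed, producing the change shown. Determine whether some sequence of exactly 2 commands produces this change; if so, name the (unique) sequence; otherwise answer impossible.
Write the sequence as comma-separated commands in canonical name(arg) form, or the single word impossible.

begin: [θ0=0°, θ1=180°, e=2]
step 1 (extend(-1)): [θ0=0°, θ1=180°, e=1]
step 2 (extend(-1)): [θ0=0°, θ1=180°, e=0]
all 36 alternatives checked — unique.

extend(-1), extend(-1)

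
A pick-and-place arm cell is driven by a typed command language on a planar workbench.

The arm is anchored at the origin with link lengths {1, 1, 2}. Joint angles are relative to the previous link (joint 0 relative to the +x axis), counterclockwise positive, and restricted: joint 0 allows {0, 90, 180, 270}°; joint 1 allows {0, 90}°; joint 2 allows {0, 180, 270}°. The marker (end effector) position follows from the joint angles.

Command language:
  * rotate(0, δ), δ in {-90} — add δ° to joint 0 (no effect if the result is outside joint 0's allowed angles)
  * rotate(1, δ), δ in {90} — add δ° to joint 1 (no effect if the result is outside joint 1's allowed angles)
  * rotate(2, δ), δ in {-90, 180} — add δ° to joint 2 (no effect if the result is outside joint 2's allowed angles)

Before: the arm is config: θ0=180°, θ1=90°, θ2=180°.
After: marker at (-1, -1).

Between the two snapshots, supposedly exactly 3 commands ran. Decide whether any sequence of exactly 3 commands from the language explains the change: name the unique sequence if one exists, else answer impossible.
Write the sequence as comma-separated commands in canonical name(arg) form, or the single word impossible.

begin: config: θ0=180°, θ1=90°, θ2=180°
t=1 rotate(0, -90) ⇒ config: θ0=90°, θ1=90°, θ2=180°
t=2 rotate(0, -90) ⇒ config: θ0=0°, θ1=90°, θ2=180°
t=3 rotate(0, -90) ⇒ config: θ0=270°, θ1=90°, θ2=180°
no other 3-command option fits: unique.

rotate(0, -90), rotate(0, -90), rotate(0, -90)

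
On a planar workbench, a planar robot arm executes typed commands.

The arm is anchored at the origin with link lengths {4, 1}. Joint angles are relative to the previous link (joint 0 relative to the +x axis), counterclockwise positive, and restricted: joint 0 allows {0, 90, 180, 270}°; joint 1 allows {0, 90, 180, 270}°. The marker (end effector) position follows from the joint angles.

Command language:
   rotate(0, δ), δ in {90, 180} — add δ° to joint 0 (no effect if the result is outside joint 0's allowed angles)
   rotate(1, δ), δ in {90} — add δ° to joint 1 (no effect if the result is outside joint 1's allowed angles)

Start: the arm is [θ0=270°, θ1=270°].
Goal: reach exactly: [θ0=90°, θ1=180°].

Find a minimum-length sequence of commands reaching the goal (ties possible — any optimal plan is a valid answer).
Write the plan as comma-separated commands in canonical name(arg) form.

from: [θ0=270°, θ1=270°]
step 1 (rotate(1, 90)): [θ0=270°, θ1=0°]
step 2 (rotate(1, 90)): [θ0=270°, θ1=90°]
step 3 (rotate(1, 90)): [θ0=270°, θ1=180°]
step 4 (rotate(0, 180)): [θ0=90°, θ1=180°]
minimal: 4 command(s), checked below 4.

rotate(1, 90), rotate(1, 90), rotate(1, 90), rotate(0, 180)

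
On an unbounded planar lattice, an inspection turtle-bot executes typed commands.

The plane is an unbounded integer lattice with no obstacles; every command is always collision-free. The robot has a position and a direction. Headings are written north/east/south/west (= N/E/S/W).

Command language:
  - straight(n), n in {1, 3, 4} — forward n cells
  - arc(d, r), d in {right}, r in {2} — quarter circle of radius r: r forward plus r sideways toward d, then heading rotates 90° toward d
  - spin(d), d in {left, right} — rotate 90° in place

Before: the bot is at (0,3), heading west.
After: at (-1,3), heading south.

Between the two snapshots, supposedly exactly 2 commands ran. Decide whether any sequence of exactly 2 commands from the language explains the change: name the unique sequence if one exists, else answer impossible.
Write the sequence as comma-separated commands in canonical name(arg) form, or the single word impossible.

straight(1), spin(left)

key: order matters: swapping straight(1) and spin(left) lands elsewhere
begin: at (0,3), heading west
[1] after straight(1): at (-1,3), heading west
[2] after spin(left): at (-1,3), heading south
no other 2-command option fits: unique.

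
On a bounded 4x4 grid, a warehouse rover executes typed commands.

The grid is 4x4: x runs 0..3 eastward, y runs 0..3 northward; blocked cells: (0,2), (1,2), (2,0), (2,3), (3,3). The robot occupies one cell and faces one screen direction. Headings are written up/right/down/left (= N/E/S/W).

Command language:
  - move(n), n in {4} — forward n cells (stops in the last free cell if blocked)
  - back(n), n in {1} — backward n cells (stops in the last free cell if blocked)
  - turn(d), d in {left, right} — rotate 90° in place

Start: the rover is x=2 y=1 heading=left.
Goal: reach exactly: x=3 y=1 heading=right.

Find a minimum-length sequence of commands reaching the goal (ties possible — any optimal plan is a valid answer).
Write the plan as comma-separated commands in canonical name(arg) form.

back(1), turn(left), turn(left)

start: x=2 y=1 heading=left
step 1 (back(1)): x=3 y=1 heading=left
step 2 (turn(left)): x=3 y=1 heading=down
step 3 (turn(left)): x=3 y=1 heading=right
shorter routes all fall short; 3 is best.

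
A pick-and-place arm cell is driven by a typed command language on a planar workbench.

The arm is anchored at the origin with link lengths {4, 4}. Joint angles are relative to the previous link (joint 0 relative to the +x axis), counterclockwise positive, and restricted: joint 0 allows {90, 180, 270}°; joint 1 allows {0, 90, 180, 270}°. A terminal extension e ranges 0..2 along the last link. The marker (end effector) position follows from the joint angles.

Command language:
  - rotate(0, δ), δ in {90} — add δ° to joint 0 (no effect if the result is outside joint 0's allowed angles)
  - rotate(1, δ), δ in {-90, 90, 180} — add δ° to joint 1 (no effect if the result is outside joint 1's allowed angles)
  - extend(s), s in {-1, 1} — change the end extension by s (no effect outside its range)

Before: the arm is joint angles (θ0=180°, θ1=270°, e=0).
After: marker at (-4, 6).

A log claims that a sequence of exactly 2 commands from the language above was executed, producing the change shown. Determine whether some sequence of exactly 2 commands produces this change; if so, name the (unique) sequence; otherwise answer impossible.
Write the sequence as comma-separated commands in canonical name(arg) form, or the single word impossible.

start: joint angles (θ0=180°, θ1=270°, e=0)
[1] after extend(1): joint angles (θ0=180°, θ1=270°, e=1)
[2] after extend(1): joint angles (θ0=180°, θ1=270°, e=2)
no other 2-command option fits: unique.

extend(1), extend(1)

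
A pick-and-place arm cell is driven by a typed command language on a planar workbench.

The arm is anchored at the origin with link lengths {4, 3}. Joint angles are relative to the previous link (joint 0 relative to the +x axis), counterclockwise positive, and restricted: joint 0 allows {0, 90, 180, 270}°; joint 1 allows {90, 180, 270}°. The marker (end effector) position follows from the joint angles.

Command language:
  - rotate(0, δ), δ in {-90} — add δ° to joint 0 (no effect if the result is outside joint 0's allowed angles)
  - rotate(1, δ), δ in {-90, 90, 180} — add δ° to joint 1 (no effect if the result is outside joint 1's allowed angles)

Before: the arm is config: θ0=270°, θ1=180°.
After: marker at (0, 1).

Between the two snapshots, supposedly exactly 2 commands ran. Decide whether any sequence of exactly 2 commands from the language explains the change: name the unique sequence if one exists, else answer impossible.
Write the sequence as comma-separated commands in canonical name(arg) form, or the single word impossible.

rotate(0, -90), rotate(0, -90)

t0: config: θ0=270°, θ1=180°
t=1 rotate(0, -90) ⇒ config: θ0=180°, θ1=180°
t=2 rotate(0, -90) ⇒ config: θ0=90°, θ1=180°
no rival 2-sequence matches.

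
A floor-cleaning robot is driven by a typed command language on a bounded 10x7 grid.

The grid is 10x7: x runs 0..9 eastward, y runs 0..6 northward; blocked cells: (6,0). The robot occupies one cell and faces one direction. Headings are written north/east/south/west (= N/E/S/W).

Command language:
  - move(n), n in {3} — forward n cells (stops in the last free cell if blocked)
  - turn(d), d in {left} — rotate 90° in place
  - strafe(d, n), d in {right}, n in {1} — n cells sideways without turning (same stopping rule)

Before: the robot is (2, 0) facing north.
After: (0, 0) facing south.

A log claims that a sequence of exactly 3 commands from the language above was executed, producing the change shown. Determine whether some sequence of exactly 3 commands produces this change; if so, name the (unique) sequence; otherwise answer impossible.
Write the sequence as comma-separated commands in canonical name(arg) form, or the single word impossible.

turn(left), move(3), turn(left)

key: cell and facing (now S) both changed — the 3 commands mix motion and turning
begin: (2, 0) facing north
t=1 turn(left) ⇒ (2, 0) facing west
t=2 move(3) ⇒ (0, 0) facing west
t=3 turn(left) ⇒ (0, 0) facing south
no other 3-command option fits: unique.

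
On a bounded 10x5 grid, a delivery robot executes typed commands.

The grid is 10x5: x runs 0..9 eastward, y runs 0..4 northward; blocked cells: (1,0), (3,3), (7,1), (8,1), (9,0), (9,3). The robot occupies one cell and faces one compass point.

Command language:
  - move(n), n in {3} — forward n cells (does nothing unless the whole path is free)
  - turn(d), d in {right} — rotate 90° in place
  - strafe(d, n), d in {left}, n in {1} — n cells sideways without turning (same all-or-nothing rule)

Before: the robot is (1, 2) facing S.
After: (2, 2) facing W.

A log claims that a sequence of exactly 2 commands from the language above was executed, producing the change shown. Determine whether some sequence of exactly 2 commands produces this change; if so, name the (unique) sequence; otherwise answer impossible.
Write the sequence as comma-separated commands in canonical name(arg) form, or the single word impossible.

key: cell and facing (now W) both changed — the 2 commands mix motion and turning
start: (1, 2) facing S
step 1 (strafe(left, 1)): (2, 2) facing S
step 2 (turn(right)): (2, 2) facing W
all 9 alternatives checked — unique.

strafe(left, 1), turn(right)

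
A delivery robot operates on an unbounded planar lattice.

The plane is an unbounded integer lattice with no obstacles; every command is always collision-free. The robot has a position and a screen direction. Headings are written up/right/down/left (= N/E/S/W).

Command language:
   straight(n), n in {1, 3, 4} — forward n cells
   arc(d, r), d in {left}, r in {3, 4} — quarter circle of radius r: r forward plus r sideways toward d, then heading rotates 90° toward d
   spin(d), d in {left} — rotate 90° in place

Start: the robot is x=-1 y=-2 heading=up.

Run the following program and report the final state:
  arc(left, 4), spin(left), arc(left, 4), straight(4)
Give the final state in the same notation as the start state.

from: x=-1 y=-2 heading=up
t=1 arc(left, 4) ⇒ x=-5 y=2 heading=left
t=2 spin(left) ⇒ x=-5 y=2 heading=down
t=3 arc(left, 4) ⇒ x=-1 y=-2 heading=right
t=4 straight(4) ⇒ x=3 y=-2 heading=right

x=3 y=-2 heading=right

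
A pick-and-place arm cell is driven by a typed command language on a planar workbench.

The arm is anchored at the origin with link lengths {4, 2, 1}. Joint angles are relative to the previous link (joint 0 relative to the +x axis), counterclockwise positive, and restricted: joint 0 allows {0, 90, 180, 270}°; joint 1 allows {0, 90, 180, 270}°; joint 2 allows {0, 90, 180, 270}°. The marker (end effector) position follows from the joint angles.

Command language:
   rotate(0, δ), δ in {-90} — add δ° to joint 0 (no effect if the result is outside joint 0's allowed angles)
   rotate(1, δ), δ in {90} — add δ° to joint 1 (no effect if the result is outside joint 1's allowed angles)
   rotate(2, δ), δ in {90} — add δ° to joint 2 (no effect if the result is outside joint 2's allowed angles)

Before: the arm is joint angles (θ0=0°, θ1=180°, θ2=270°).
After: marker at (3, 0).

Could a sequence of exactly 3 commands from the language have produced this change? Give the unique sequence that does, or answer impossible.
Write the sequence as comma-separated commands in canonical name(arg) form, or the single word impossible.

rotate(2, 90), rotate(2, 90), rotate(2, 90)

start: joint angles (θ0=0°, θ1=180°, θ2=270°)
t=1 rotate(2, 90) ⇒ joint angles (θ0=0°, θ1=180°, θ2=0°)
t=2 rotate(2, 90) ⇒ joint angles (θ0=0°, θ1=180°, θ2=90°)
t=3 rotate(2, 90) ⇒ joint angles (θ0=0°, θ1=180°, θ2=180°)
all 27 alternatives checked — unique.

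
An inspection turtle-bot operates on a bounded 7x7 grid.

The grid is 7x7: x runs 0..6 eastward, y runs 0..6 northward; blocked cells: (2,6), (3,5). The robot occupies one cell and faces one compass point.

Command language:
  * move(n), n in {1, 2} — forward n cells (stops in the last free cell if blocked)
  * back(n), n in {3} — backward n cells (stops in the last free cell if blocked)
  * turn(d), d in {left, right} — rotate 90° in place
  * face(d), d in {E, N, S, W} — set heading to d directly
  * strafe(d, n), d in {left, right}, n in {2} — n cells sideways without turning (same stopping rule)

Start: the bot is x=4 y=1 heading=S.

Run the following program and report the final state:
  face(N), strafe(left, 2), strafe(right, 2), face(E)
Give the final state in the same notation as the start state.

t0: x=4 y=1 heading=S
t=1 face(N) ⇒ x=4 y=1 heading=N
t=2 strafe(left, 2) ⇒ x=2 y=1 heading=N
t=3 strafe(right, 2) ⇒ x=4 y=1 heading=N
t=4 face(E) ⇒ x=4 y=1 heading=E

x=4 y=1 heading=E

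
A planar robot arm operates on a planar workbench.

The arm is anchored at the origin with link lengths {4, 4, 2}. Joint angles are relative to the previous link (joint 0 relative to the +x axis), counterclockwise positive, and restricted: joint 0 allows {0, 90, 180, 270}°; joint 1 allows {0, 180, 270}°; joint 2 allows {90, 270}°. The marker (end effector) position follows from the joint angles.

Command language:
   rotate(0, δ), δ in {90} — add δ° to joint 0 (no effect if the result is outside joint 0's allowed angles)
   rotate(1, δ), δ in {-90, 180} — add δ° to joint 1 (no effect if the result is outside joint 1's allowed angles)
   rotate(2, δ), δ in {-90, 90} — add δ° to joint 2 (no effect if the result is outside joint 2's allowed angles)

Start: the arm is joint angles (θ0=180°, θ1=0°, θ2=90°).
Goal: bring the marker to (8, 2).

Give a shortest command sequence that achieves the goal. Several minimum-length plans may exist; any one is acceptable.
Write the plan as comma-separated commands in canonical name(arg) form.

t0: joint angles (θ0=180°, θ1=0°, θ2=90°)
[1] after rotate(0, 90): joint angles (θ0=270°, θ1=0°, θ2=90°)
[2] after rotate(0, 90): joint angles (θ0=0°, θ1=0°, θ2=90°)
nothing shorter than 2 reaches the goal.

rotate(0, 90), rotate(0, 90)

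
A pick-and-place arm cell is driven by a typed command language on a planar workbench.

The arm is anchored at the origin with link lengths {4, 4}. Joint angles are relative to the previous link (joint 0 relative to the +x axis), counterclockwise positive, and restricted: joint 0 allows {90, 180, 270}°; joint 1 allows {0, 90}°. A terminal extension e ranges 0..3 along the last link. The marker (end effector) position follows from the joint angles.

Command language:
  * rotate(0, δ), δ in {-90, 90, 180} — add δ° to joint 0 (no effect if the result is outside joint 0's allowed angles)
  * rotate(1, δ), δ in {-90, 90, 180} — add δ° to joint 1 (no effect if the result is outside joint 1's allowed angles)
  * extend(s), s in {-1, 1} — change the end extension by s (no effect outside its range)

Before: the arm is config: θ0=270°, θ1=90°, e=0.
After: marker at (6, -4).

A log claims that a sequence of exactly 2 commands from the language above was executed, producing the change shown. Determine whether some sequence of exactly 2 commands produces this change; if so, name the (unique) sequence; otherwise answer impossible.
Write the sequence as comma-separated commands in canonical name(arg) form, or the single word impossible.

extend(1), extend(1)

begin: config: θ0=270°, θ1=90°, e=0
step 1 (extend(1)): config: θ0=270°, θ1=90°, e=1
step 2 (extend(1)): config: θ0=270°, θ1=90°, e=2
all 64 alternatives checked — unique.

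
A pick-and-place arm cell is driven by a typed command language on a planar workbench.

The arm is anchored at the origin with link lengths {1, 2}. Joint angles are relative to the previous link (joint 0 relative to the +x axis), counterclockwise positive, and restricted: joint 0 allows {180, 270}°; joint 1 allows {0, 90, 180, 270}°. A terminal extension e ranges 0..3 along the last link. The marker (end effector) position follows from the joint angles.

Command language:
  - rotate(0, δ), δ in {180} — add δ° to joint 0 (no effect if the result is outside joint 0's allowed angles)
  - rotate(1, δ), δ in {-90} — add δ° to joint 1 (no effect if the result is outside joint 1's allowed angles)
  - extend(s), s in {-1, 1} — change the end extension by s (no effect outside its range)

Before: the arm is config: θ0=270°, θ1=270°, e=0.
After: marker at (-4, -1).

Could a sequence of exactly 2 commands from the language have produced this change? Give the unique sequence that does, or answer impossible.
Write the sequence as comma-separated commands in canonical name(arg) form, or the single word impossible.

t0: config: θ0=270°, θ1=270°, e=0
[1] after extend(1): config: θ0=270°, θ1=270°, e=1
[2] after extend(1): config: θ0=270°, θ1=270°, e=2
no other 2-command option fits: unique.

extend(1), extend(1)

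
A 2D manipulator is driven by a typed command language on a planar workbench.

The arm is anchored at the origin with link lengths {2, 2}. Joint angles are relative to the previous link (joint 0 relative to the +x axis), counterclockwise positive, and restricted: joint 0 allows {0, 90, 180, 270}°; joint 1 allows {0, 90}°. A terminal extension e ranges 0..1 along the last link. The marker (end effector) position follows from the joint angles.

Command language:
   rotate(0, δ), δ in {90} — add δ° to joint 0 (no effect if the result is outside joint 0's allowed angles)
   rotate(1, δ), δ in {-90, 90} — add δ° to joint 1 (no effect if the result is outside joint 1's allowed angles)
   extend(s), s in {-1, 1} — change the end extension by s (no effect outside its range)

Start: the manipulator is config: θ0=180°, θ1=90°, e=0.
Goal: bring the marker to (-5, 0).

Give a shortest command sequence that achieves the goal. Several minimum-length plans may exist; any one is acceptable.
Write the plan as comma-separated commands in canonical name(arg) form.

extend(1), rotate(1, -90)

t0: config: θ0=180°, θ1=90°, e=0
[1] after extend(1): config: θ0=180°, θ1=90°, e=1
[2] after rotate(1, -90): config: θ0=180°, θ1=0°, e=1
minimal: 2 command(s), checked below 2.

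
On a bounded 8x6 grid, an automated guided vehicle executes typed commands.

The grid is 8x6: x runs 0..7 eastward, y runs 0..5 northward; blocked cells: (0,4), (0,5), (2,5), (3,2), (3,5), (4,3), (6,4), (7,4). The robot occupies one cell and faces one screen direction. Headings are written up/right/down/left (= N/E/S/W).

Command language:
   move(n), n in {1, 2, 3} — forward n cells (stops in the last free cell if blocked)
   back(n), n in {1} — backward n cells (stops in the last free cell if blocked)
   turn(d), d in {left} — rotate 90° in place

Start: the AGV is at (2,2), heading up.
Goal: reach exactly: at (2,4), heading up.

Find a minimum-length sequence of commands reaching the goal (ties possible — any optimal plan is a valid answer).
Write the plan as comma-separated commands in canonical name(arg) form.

start: at (2,2), heading up
t=1 move(3) ⇒ at (2,4), heading up
minimal: 1 command(s), checked below 1.

move(3)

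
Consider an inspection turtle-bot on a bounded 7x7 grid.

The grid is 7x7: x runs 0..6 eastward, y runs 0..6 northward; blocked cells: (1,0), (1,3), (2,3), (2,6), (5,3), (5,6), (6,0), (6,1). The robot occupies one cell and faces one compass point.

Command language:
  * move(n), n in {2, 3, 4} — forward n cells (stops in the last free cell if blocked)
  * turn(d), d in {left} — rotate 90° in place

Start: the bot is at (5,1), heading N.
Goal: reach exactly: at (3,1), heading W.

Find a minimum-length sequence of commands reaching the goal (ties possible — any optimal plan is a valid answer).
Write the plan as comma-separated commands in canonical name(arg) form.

turn(left), move(2)

t0: at (5,1), heading N
step 1 (turn(left)): at (5,1), heading W
step 2 (move(2)): at (3,1), heading W
nothing shorter than 2 reaches the goal.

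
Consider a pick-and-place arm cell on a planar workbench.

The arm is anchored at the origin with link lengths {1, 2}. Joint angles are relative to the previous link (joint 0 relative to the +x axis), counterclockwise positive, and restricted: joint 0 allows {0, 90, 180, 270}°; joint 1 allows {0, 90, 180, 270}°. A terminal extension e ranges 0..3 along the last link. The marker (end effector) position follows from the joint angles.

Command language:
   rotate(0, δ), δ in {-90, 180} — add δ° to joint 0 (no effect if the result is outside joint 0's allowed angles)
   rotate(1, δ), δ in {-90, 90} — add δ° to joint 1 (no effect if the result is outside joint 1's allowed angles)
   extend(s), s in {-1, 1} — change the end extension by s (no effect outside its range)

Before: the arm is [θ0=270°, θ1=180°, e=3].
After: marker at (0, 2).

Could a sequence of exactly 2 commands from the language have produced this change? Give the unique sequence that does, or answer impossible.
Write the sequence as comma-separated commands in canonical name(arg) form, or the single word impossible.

extend(-1), extend(-1)

from: [θ0=270°, θ1=180°, e=3]
step 1 (extend(-1)): [θ0=270°, θ1=180°, e=2]
step 2 (extend(-1)): [θ0=270°, θ1=180°, e=1]
no other 2-command option fits: unique.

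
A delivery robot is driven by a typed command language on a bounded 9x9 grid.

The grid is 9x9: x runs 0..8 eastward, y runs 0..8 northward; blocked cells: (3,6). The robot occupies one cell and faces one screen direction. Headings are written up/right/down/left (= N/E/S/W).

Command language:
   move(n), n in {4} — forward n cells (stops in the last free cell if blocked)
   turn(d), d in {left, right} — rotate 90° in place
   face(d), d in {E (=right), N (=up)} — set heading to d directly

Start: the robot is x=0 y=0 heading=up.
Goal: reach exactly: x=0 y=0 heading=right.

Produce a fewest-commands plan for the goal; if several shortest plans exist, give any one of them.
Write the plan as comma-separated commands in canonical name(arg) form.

t0: x=0 y=0 heading=up
t=1 face(E) ⇒ x=0 y=0 heading=right
nothing shorter than 1 reaches the goal.

face(E)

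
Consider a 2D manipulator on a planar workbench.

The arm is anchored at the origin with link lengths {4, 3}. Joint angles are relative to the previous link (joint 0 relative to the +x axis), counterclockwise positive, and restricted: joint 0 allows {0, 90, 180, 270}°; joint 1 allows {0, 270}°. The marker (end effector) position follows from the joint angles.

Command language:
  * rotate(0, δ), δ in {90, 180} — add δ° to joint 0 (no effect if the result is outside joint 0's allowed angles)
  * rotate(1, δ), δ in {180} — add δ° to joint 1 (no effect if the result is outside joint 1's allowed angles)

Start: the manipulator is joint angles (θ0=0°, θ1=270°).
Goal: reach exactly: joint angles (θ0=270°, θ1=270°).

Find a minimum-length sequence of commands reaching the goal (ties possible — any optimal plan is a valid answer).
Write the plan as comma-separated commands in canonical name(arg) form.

rotate(0, 90), rotate(0, 180)

t0: joint angles (θ0=0°, θ1=270°)
step 1 (rotate(0, 90)): joint angles (θ0=90°, θ1=270°)
step 2 (rotate(0, 180)): joint angles (θ0=270°, θ1=270°)
nothing shorter than 2 reaches the goal.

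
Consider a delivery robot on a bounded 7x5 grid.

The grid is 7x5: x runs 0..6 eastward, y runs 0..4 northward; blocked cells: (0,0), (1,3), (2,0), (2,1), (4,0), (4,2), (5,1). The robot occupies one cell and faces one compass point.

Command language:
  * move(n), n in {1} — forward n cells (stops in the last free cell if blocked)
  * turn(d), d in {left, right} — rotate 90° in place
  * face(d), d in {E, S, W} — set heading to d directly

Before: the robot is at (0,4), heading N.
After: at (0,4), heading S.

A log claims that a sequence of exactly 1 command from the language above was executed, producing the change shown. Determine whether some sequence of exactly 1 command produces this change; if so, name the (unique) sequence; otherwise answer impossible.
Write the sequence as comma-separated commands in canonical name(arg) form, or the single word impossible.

face(S)

key: parked at (0,4) the whole time — nothing moves the robot
begin: at (0,4), heading N
step 1 (face(S)): at (0,4), heading S
no other 1-command option fits: unique.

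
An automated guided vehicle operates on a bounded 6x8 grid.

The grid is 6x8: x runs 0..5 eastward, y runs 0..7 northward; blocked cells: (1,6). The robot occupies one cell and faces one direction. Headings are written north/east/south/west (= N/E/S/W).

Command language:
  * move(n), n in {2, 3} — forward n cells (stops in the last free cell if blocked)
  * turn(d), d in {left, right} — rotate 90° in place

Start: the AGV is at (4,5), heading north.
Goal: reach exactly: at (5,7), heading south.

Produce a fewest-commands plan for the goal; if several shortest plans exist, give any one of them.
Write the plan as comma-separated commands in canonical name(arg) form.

move(2), turn(right), move(2), turn(right)

initial: at (4,5), heading north
1. move(2) → at (4,7), heading north
2. turn(right) → at (4,7), heading east
3. move(2) → at (5,7), heading east
4. turn(right) → at (5,7), heading south
shorter routes all fall short; 4 is best.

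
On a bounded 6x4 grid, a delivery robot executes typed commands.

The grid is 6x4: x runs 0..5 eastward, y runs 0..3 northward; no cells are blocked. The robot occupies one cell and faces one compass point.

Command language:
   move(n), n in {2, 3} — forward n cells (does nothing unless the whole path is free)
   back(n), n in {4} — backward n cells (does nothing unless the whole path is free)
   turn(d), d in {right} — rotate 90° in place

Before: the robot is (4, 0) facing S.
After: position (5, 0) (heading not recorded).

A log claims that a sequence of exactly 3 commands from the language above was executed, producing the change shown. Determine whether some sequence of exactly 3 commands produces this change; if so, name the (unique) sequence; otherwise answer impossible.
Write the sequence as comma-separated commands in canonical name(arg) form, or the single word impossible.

turn(right), move(3), back(4)

key: order matters: swapping turn(right) and back(4) lands elsewhere
initial: (4, 0) facing S
t=1 turn(right) ⇒ (4, 0) facing W
t=2 move(3) ⇒ (1, 0) facing W
t=3 back(4) ⇒ (5, 0) facing W
no other 3-command option fits: unique.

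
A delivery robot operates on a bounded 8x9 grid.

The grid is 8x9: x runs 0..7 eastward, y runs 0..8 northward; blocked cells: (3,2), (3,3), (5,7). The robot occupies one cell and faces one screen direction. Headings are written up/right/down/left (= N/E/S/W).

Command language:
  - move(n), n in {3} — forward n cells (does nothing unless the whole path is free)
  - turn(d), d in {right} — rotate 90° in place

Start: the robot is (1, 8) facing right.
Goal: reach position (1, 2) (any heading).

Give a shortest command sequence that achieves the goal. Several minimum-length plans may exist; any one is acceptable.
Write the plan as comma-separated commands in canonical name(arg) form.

begin: (1, 8) facing right
[1] after turn(right): (1, 8) facing down
[2] after move(3): (1, 5) facing down
[3] after move(3): (1, 2) facing down
minimal: 3 command(s), checked below 3.

turn(right), move(3), move(3)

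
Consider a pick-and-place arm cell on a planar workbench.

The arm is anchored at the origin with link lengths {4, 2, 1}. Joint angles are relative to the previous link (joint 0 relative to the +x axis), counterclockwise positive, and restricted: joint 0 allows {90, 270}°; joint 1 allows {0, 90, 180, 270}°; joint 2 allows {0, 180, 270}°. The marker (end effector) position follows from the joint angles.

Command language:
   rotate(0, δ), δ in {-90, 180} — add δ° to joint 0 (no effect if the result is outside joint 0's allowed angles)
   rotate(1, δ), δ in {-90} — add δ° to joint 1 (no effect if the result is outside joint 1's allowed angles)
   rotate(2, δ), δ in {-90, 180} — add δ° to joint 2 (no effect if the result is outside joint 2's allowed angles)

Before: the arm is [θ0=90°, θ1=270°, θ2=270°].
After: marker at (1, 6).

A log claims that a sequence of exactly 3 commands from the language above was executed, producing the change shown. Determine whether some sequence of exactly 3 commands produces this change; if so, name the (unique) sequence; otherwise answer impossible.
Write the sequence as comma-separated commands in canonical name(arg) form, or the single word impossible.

rotate(1, -90), rotate(1, -90), rotate(1, -90)

initial: [θ0=90°, θ1=270°, θ2=270°]
step 1 (rotate(1, -90)): [θ0=90°, θ1=180°, θ2=270°]
step 2 (rotate(1, -90)): [θ0=90°, θ1=90°, θ2=270°]
step 3 (rotate(1, -90)): [θ0=90°, θ1=0°, θ2=270°]
all 125 alternatives checked — unique.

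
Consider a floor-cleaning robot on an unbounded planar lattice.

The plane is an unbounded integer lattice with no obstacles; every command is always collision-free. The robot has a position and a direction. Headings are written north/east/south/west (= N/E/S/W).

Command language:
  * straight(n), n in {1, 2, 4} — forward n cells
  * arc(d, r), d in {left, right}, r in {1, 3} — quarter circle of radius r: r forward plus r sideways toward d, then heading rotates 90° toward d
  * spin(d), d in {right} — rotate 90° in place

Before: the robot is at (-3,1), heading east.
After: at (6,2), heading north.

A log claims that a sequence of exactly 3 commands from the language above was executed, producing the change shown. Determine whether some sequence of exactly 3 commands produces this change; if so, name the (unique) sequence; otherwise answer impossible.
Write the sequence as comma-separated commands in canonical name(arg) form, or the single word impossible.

straight(4), straight(4), arc(left, 1)

key: cell and facing (now N) both changed — the 3 commands mix motion and turning
start: at (-3,1), heading east
[1] after straight(4): at (1,1), heading east
[2] after straight(4): at (5,1), heading east
[3] after arc(left, 1): at (6,2), heading north
no other 3-command option fits: unique.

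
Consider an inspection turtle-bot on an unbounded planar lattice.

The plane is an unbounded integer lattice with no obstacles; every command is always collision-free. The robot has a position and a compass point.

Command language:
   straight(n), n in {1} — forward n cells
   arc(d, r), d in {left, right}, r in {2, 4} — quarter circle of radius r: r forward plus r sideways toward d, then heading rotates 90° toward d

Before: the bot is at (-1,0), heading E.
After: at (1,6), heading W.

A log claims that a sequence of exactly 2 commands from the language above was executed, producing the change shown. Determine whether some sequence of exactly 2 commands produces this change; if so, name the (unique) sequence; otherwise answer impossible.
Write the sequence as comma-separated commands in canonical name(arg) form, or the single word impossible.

arc(left, 4), arc(left, 2)

key: order matters: swapping arc(left, 4) and arc(left, 2) lands elsewhere
start: at (-1,0), heading E
1. arc(left, 4) → at (3,4), heading N
2. arc(left, 2) → at (1,6), heading W
all 25 alternatives checked — unique.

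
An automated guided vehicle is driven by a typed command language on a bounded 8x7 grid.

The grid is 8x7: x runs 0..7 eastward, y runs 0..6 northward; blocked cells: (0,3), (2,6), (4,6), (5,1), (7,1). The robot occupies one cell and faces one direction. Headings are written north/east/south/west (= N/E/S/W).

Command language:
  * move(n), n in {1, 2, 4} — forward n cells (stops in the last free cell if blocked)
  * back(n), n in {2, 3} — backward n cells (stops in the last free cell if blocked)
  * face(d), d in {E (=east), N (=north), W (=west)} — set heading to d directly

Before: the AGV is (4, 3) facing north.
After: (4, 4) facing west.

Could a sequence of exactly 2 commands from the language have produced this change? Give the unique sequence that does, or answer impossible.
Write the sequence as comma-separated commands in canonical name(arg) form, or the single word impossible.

key: order matters: swapping move(1) and face(W) lands elsewhere
start: (4, 3) facing north
t=1 move(1) ⇒ (4, 4) facing north
t=2 face(W) ⇒ (4, 4) facing west
no rival 2-sequence matches.

move(1), face(W)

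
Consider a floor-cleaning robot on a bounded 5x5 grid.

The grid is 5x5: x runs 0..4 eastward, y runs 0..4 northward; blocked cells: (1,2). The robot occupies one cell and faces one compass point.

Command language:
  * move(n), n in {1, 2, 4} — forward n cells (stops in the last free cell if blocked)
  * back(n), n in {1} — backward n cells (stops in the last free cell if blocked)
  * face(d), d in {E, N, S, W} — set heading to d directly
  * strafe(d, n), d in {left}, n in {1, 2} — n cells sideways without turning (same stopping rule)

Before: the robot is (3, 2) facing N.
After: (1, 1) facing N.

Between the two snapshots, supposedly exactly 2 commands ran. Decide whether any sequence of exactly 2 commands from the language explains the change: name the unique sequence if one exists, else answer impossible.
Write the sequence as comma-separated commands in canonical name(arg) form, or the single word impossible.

back(1), strafe(left, 2)

key: heading stays N — no command in the sequence turns
begin: (3, 2) facing N
t=1 back(1) ⇒ (3, 1) facing N
t=2 strafe(left, 2) ⇒ (1, 1) facing N
uniquely the one of 100 2-step routes that fits.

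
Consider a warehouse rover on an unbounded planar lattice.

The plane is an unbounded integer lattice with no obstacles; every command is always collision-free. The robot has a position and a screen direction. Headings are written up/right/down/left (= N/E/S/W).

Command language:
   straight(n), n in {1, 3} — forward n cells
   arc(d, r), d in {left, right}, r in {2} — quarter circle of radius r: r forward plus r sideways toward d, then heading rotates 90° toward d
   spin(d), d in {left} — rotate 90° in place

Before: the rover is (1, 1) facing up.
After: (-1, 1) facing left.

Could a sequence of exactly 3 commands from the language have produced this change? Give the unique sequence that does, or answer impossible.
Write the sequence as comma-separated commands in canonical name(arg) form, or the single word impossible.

spin(left), straight(1), straight(1)

key: position moved to (-1,1) AND the heading swung to W — translation plus rotation needed
t0: (1, 1) facing up
t=1 spin(left) ⇒ (1, 1) facing left
t=2 straight(1) ⇒ (0, 1) facing left
t=3 straight(1) ⇒ (-1, 1) facing left
no other 3-command option fits: unique.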